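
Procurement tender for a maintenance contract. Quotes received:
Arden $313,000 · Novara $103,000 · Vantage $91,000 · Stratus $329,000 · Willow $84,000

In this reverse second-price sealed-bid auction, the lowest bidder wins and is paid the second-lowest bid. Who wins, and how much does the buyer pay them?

Willow is paid $91,000

Rule: the lowest bidder wins and is paid the second-lowest bid.
Bids ranked: 84,000 (Willow) < 91,000 (Vantage) < 103,000 (Novara) < 313,000 (Arden) < 329,000 (Stratus)
Willow is lowest; is paid the second-lowest bid, $91,000.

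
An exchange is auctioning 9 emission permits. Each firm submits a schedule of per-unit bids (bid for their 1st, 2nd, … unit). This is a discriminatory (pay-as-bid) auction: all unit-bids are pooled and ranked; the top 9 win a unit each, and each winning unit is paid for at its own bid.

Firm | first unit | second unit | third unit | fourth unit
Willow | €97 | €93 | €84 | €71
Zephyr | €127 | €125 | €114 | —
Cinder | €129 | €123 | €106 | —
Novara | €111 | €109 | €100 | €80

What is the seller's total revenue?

All unit-bids, highest first — top 9: 129 (Cinder-1), 127 (Zephyr-1), 125 (Zephyr-2), 123 (Cinder-2), 114 (Zephyr-3), 111 (Novara-1), 109 (Novara-2), 106 (Cinder-3), 100 (Novara-3)
Next rejected bid: €97 (not a price — pay-as-bid).
Each winning unit pays its own bid.
Revenue = 129 + 127 + 125 + 123 + 114 + 111 + 109 + 106 + 100 = €1,044.

Total revenue: €1,044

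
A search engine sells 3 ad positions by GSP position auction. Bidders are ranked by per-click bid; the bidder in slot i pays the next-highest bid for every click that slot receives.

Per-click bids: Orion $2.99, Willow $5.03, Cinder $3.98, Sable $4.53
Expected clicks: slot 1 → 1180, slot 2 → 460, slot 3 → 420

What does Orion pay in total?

Sorting advertisers: $5.03 (Willow) > $4.53 (Sable) > $3.98 (Cinder) > $2.99 (Orion)
Orion ranks below slot 3 → no slot, pays nothing.

Orion pays $0.00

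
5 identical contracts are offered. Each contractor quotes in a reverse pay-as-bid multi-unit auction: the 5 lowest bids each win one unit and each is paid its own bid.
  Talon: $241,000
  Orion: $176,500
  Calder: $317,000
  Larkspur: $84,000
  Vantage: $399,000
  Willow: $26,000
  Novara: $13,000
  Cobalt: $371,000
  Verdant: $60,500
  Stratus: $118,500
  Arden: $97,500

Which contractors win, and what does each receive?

Sorting: 13,000 (Novara), 26,000 (Willow), 60,500 (Verdant), 84,000 (Larkspur), 97,500 (Arden), 118,500 (Stratus), 176,500 (Orion), …
The 5 lowest are Novara, Willow, Verdant, Larkspur, Arden.
Each winner is paid its own bid: Novara $13,000, Willow $26,000, Verdant $60,500, Larkspur $84,000, Arden $97,500.

Novara $13,000, Willow $26,000, Verdant $60,500, Larkspur $84,000, Arden $97,500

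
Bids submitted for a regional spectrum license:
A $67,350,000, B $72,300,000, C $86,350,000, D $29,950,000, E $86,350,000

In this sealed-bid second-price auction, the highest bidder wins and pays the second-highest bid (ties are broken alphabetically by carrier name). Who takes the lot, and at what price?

C pays $86,350,000

Bids ranked: 86,350,000 (C) > 86,350,000 (E) > 72,300,000 (B) > 67,350,000 (A) > 29,950,000 (D)
C and E tie at $86,350,000; tie-break gives it to C.
Second-price: C pays E's bid of $86,350,000.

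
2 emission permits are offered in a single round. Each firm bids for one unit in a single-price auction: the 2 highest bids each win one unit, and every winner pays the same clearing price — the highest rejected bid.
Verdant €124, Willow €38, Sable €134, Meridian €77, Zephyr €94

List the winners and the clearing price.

Bids ranked high→low: 134 (Sable), 124 (Verdant), 94 (Zephyr), 77 (Meridian), …
Top 2: Sable, Verdant.
Highest unsuccessful bid: €94 → clearing price.

Sable, Verdant; each pays €94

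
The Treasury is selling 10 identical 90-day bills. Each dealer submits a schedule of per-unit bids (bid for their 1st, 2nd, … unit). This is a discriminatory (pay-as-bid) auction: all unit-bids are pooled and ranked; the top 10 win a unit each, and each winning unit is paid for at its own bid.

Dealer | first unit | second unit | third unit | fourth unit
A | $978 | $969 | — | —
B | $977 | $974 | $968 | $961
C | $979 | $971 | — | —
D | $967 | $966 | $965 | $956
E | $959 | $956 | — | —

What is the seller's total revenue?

Total revenue: $9,714

Merging the schedules and taking the best 10: 979 (C-1), 978 (A-1), 977 (B-1), 974 (B-2), 971 (C-2), 969 (A-2), 968 (B-3), 967 (D-1), 966 (D-2), 965 (D-3)
Next rejected bid: $961 (not a price — pay-as-bid).
Each winning unit pays its own bid.
Revenue = 979 + 978 + 977 + 974 + 971 + 969 + 968 + 967 + 966 + 965 = $9,714.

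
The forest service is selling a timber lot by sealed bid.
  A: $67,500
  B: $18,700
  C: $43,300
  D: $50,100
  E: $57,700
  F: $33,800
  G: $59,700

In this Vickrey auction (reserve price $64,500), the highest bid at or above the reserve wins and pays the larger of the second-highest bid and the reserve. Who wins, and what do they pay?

A pays $64,500

Bids in order: 67,500 (A) > 59,700 (G) > 57,700 (E) > 50,100 (D) > 43,300 (C) > 33,800 (F) > …
A has the top bid at or above the reserve ($67,500).
max(second-highest $59,700, reserve $64,500) = $64,500.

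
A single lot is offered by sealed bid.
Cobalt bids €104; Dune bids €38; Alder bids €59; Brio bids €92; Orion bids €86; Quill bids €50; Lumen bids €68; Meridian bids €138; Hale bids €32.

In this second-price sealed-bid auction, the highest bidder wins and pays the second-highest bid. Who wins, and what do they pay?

Meridian pays €104

Bids in order: 138 (Meridian) > 104 (Cobalt) > 92 (Brio) > 86 (Orion) > 68 (Lumen) > 59 (Alder) > …
Meridian wins with the highest bid; price is set by the runner-up at €104.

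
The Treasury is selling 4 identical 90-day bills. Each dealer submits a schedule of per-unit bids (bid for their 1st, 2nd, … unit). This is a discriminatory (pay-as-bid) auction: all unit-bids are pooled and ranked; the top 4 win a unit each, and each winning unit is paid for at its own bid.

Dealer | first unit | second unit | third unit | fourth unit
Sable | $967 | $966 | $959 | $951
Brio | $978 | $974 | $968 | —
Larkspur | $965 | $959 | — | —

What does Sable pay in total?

Sable pays $967

Merging the schedules and taking the best 4: 978 (Brio-1), 974 (Brio-2), 968 (Brio-3), 967 (Sable-1)
Next rejected bid: $966 (not a price — pay-as-bid).
Sable's winning unit-bids: 967 = $967.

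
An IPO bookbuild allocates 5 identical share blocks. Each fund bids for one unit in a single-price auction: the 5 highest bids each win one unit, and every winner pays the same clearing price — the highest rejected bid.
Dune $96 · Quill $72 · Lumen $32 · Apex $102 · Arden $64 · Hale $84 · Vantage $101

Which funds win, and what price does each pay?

Ordering the bids: 102 (Apex), 101 (Vantage), 96 (Dune), 84 (Hale), 72 (Quill), 64 (Arden), 32 (Lumen)
Winners (5 units): Apex, Vantage, Dune, Hale, Quill.
First losing bid is Arden's $64, which sets the uniform price.

Apex, Vantage, Dune, Hale, Quill; each pays $64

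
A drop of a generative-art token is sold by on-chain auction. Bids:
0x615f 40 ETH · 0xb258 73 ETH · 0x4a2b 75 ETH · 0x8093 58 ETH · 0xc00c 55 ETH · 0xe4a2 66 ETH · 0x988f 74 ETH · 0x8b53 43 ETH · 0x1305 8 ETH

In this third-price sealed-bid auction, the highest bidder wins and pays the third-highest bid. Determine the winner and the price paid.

0x4a2b pays 73 ETH

Bids in order: 75 (0x4a2b) > 74 (0x988f) > 73 (0xb258) > 66 (0xe4a2) > 58 (0x8093) > 55 (0xc00c) > …
0x4a2b is highest; pays the third-highest bid, 73 ETH.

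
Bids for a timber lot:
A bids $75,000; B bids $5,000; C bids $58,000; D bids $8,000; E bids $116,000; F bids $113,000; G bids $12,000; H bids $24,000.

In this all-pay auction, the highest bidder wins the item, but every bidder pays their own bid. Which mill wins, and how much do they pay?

E pays $116,000

Bids in order: 116,000 (E) > 113,000 (F) > 75,000 (A) > 58,000 (C) > 24,000 (H) > 12,000 (G) > …
E is highest and takes the item; every bidder forfeits their bid.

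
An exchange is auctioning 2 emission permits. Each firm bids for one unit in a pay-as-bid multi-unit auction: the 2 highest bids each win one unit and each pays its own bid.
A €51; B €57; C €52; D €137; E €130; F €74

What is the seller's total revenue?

Total revenue: €267

Sorting: 137 (D), 130 (E), 74 (F), 57 (B), …
Top 2: D, E.
Total revenue = 137 + 130 = €267.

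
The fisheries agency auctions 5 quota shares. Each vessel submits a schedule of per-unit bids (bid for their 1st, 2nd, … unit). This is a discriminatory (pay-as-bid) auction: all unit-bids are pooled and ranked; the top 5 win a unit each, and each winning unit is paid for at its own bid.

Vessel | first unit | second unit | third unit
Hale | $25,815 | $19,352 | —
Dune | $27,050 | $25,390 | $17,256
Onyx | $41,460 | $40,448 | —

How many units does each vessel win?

Merging the schedules and taking the best 5: 41,460 (Onyx-1), 40,448 (Onyx-2), 27,050 (Dune-1), 25,815 (Hale-1), 25,390 (Dune-2)
Next rejected bid: $19,352 (not a price — pay-as-bid).
Allocation: Dune 2, Hale 1, Onyx 2.

Dune 2, Hale 1, Onyx 2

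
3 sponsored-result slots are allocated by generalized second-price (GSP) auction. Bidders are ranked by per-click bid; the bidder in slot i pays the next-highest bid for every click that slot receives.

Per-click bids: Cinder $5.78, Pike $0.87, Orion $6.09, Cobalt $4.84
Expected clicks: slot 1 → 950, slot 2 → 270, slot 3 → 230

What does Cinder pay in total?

Cinder pays $1306.80

Sorting advertisers: $6.09 (Orion) > $5.78 (Cinder) > $4.84 (Cobalt) > $0.87 (Pike)
Cinder holds slot 2 → pays next bid $4.84 × 270 clicks = $1306.80.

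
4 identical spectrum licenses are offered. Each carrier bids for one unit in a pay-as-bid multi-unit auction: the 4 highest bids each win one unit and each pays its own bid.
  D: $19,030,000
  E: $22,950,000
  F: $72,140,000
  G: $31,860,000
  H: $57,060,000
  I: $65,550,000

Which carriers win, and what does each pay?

F $72,140,000, I $65,550,000, H $57,060,000, G $31,860,000

Sorting: 72,140,000 (F), 65,550,000 (I), 57,060,000 (H), 31,860,000 (G), 22,950,000 (E), 19,030,000 (D)
Top 4: F, I, H, G.
Each winner pays its own bid: F $72,140,000, I $65,550,000, H $57,060,000, G $31,860,000.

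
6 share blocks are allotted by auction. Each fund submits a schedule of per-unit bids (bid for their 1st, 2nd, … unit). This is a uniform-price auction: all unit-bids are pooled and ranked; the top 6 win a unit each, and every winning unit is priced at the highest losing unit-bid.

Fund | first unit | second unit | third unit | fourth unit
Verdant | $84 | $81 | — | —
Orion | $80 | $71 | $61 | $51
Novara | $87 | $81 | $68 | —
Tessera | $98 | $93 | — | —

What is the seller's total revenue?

Total revenue: $480

Merging the schedules and taking the best 6: 98 (Tessera-1), 93 (Tessera-2), 87 (Novara-1), 84 (Verdant-1), 81 (Verdant-2), 81 (Novara-2)
The (k+1)-th unit-bid is $80.
Allocation: Novara 2, Tessera 2, Verdant 2. Every unit priced at $80.
Revenue = 6 × 80 = $480.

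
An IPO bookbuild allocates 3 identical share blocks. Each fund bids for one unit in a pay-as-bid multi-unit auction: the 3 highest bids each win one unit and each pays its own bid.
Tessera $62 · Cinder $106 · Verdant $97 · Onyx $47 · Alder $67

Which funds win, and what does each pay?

Bids ranked high→low: 106 (Cinder), 97 (Verdant), 67 (Alder), 62 (Tessera), 47 (Onyx)
The 3 highest are Cinder, Verdant, Alder.
Each winner pays its own bid: Cinder $106, Verdant $97, Alder $67.

Cinder $106, Verdant $97, Alder $67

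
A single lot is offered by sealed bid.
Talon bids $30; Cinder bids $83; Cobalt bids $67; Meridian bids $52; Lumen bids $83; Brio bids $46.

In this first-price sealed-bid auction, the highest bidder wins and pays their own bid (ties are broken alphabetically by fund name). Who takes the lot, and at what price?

Cinder pays $83

Bids ranked: 83 (Cinder) > 83 (Lumen) > 67 (Cobalt) > 52 (Meridian) > 46 (Brio) > 30 (Talon)
Tie at $83 → Cinder wins by tie-break.
Cinder is highest → pays own bid, $83.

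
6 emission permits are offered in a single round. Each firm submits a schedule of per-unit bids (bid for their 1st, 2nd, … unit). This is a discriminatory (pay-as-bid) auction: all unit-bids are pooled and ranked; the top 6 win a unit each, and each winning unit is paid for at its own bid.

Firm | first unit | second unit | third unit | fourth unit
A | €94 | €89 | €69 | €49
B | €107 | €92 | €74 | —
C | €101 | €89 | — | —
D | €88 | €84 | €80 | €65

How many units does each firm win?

Pooled unit-bids ranked (top 6): 107 (B-1), 101 (C-1), 94 (A-1), 92 (B-2), 89 (A-2), 89 (C-2)
Next rejected bid: €88 (not a price — pay-as-bid).
Allocation: A 2, B 2, C 2.

A 2, B 2, C 2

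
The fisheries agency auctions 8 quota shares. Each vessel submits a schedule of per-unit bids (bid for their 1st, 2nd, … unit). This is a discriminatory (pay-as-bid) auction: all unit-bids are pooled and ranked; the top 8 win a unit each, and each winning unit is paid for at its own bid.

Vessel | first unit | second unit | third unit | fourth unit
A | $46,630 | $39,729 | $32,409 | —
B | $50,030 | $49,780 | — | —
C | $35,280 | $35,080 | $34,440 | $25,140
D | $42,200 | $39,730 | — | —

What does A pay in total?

A pays $86,359

Pooled unit-bids ranked (top 8): 50,030 (B-1), 49,780 (B-2), 46,630 (A-1), 42,200 (D-1), 39,730 (D-2), 39,729 (A-2), 35,280 (C-1), 35,080 (C-2)
Next rejected bid: $34,440 (not a price — pay-as-bid).
A's winning unit-bids: 46,630 + 39,729 = $86,359.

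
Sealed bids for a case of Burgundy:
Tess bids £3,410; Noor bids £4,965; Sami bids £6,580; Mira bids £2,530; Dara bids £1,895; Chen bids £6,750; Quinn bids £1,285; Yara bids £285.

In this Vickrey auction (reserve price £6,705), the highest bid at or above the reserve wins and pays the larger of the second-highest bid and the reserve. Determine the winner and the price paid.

Chen pays £6,705

Bids ranked: 6,750 (Chen) > 6,580 (Sami) > 4,965 (Noor) > 3,410 (Tess) > 2,530 (Mira) > 1,895 (Dara) > …
Chen has the top bid at or above the reserve (£6,750).
Second-highest bid £6,580 is below the reserve £6,705, so the reserve binds → payment £6,705.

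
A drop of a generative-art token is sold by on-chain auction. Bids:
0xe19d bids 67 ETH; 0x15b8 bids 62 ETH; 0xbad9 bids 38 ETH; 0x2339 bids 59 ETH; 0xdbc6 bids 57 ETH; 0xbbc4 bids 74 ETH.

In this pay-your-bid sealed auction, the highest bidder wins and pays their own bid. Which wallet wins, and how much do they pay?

Bids in order: 74 (0xbbc4) > 67 (0xe19d) > 62 (0x15b8) > 59 (0x2339) > 57 (0xdbc6) > 38 (0xbad9)
First-price: 0xbbc4 pays what they bid, 74 ETH.

0xbbc4 pays 74 ETH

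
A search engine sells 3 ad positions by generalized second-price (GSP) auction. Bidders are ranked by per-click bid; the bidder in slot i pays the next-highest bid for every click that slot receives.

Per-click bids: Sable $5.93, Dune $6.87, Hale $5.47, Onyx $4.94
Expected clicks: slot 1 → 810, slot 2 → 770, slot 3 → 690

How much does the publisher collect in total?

Per-click bids in order: $6.87 (Dune) > $5.93 (Sable) > $5.47 (Hale) > $4.94 (Onyx)
Slot 1: Dune pays $5.93 × 810 = $4803.30
Slot 2: Sable pays $5.47 × 770 = $4211.90
Slot 3: Hale pays $4.94 × 690 = $3408.60
Total = $12423.80

Total revenue: $12423.80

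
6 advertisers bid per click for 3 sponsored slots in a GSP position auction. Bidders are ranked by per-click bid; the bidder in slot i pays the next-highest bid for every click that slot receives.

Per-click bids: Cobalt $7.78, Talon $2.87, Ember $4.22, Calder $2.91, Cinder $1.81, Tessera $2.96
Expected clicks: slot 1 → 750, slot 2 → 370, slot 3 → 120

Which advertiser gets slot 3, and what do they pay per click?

Tessera; $2.91 per click

Ranked by bid: $7.78 (Cobalt) > $4.22 (Ember) > $2.96 (Tessera) > $2.91 (Calder) > …
Slot 3 goes to the third-ranked bidder, Tessera, who pays the next bid down: $2.91/click.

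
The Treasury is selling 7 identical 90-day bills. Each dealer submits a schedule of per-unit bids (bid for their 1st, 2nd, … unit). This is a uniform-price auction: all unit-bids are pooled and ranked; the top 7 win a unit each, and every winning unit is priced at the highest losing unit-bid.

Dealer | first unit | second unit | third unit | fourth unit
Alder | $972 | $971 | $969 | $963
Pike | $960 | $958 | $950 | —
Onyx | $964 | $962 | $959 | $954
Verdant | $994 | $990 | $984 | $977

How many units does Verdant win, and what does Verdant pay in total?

Verdant: 4 units, pays $3,856

Merging the schedules and taking the best 7: 994 (Verdant-1), 990 (Verdant-2), 984 (Verdant-3), 977 (Verdant-4), 972 (Alder-1), 971 (Alder-2), 969 (Alder-3)
Highest rejected unit-bid = $964.
Verdant wins 4 unit(s) at $964 each.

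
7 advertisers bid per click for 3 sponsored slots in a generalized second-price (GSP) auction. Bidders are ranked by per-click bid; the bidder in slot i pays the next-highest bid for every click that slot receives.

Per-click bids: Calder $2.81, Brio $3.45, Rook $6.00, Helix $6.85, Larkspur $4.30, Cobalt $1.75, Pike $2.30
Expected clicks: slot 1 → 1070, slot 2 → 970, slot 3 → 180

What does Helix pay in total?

Helix pays $6420.00

Per-click bids in order: $6.85 (Helix) > $6.00 (Rook) > $4.30 (Larkspur) > $3.45 (Brio) > …
Helix holds slot 1 → pays next bid $6.00 × 1070 clicks = $6420.00.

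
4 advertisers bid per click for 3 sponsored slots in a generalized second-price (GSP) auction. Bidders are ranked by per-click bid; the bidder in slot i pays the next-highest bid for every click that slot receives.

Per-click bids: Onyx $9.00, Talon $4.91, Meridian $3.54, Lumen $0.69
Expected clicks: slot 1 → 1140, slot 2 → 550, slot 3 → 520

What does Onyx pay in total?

Onyx pays $5597.40

Sorting advertisers: $9.00 (Onyx) > $4.91 (Talon) > $3.54 (Meridian) > $0.69 (Lumen)
Onyx holds slot 1 → pays next bid $4.91 × 1140 clicks = $5597.40.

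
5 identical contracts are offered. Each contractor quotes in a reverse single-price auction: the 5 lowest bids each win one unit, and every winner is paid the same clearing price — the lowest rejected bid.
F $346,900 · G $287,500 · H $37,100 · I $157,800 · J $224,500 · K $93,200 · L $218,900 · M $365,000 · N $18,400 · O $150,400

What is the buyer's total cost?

Sorting: 18,400 (N), 37,100 (H), 93,200 (K), 150,400 (O), 157,800 (I), 218,900 (L), 224,500 (J), …
The 5 lowest are N, H, K, O, I.
First losing bid is L's $218,900, which sets the uniform price.
Total cost = 5 × $218,900 = $1,094,500.

Total cost: $1,094,500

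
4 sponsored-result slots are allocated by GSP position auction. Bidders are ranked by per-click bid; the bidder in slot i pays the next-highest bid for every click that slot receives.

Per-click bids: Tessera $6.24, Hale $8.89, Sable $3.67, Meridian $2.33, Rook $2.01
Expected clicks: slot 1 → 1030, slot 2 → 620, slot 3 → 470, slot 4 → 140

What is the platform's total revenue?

Per-click bids in order: $8.89 (Hale) > $6.24 (Tessera) > $3.67 (Sable) > $2.33 (Meridian) > $2.01 (Rook)
Slot 1: Hale pays $6.24 × 1030 = $6427.20
Slot 2: Tessera pays $3.67 × 620 = $2275.40
Slot 3: Sable pays $2.33 × 470 = $1095.10
Slot 4: Meridian pays $2.01 × 140 = $281.40
Total = $10079.10

Total revenue: $10079.10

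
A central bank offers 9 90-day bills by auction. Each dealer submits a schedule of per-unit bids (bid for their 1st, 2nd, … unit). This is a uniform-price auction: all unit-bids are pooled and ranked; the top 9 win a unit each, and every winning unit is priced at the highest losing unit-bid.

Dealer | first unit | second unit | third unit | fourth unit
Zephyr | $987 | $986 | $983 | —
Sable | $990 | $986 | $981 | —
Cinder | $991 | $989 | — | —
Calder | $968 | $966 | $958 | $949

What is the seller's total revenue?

Pooled unit-bids ranked (top 9): 991 (Cinder-1), 990 (Sable-1), 989 (Cinder-2), 987 (Zephyr-1), 986 (Zephyr-2), 986 (Sable-2), 983 (Zephyr-3), 981 (Sable-3), 968 (Calder-1)
The (k+1)-th unit-bid is $966.
Allocation: Calder 1, Cinder 2, Sable 3, Zephyr 3. Every unit priced at $966.
Revenue = 9 × 966 = $8,694.

Total revenue: $8,694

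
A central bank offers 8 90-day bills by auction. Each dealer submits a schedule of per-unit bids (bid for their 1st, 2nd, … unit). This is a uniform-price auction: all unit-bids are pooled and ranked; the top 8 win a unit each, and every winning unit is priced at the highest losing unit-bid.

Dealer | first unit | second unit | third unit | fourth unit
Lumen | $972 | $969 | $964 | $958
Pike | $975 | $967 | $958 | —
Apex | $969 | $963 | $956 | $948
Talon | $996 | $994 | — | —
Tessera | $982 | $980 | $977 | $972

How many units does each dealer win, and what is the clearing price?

Lumen 1, Pike 1, Talon 2, Tessera 4; clearing price $969

Merging the schedules and taking the best 8: 996 (Talon-1), 994 (Talon-2), 982 (Tessera-1), 980 (Tessera-2), 977 (Tessera-3), 975 (Pike-1), 972 (Lumen-1), 972 (Tessera-4)
Highest rejected unit-bid = $969.
Allocation: Lumen 1, Pike 1, Talon 2, Tessera 4.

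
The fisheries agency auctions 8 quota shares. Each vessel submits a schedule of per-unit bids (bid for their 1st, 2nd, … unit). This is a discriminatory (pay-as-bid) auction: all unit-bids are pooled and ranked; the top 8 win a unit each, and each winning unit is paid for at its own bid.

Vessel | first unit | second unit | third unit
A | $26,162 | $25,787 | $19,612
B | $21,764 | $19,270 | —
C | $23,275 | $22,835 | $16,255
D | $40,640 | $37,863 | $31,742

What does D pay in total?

All unit-bids, highest first — top 8: 40,640 (D-1), 37,863 (D-2), 31,742 (D-3), 26,162 (A-1), 25,787 (A-2), 23,275 (C-1), 22,835 (C-2), 21,764 (B-1)
Next rejected bid: $19,612 (not a price — pay-as-bid).
D's winning unit-bids: 40,640 + 37,863 + 31,742 = $110,245.

D pays $110,245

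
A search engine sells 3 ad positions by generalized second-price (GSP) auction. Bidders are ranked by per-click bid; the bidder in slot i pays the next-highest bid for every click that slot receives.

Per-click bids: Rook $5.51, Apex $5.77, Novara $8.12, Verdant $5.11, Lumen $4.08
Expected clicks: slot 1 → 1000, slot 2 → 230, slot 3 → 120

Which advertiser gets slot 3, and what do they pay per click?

Per-click bids in order: $8.12 (Novara) > $5.77 (Apex) > $5.51 (Rook) > $5.11 (Verdant) > …
Slot 3 goes to the third-ranked bidder, Rook, who pays the next bid down: $5.11/click.

Rook; $5.11 per click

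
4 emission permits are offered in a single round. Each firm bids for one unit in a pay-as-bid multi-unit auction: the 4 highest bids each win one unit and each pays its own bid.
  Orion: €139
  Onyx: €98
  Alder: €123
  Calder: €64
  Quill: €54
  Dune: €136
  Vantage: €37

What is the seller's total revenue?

Ordering the bids: 139 (Orion), 136 (Dune), 123 (Alder), 98 (Onyx), 64 (Calder), 54 (Quill), …
Top 4: Orion, Dune, Alder, Onyx.
Total revenue = 139 + 136 + 123 + 98 = €496.

Total revenue: €496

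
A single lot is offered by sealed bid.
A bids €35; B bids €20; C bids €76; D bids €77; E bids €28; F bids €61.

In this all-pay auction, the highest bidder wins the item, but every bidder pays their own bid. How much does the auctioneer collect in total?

Total revenue: €297

Sorting bids: 77 (D) > 76 (C) > 61 (F) > 35 (A) > 28 (E) > 20 (B)
D wins with the top bid; all bids are sunk regardless.
Every bidder forfeits their bid regardless of winning.
Revenue = 35 + 20 + 76 + 77 + 28 + 61 = €297.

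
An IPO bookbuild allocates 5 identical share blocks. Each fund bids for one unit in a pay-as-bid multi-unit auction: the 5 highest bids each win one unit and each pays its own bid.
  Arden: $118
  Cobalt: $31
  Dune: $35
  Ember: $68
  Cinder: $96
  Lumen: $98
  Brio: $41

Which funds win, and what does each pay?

Bids ranked high→low: 118 (Arden), 98 (Lumen), 96 (Cinder), 68 (Ember), 41 (Brio), 35 (Dune), 31 (Cobalt)
Winners (5 units): Arden, Lumen, Cinder, Ember, Brio.
Each winner pays its own bid: Arden $118, Lumen $98, Cinder $96, Ember $68, Brio $41.

Arden $118, Lumen $98, Cinder $96, Ember $68, Brio $41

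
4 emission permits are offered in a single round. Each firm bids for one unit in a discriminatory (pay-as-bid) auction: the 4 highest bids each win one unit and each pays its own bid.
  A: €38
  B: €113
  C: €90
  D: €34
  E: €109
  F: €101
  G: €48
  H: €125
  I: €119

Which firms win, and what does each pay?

H €125, I €119, B €113, E €109

Ordering the bids: 125 (H), 119 (I), 113 (B), 109 (E), 101 (F), 90 (C), …
Winners (4 units): H, I, B, E.
Each winner pays its own bid: H €125, I €119, B €113, E €109.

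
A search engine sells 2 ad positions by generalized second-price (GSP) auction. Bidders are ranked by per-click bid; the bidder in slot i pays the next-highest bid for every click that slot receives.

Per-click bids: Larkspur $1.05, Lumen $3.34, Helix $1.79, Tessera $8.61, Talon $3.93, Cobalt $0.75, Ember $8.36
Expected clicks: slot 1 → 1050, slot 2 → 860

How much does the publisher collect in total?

Total revenue: $12157.80

Sorting advertisers: $8.61 (Tessera) > $8.36 (Ember) > $3.93 (Talon) > …
Slot 1: Tessera pays $8.36 × 1050 = $8778.00
Slot 2: Ember pays $3.93 × 860 = $3379.80
Total = $12157.80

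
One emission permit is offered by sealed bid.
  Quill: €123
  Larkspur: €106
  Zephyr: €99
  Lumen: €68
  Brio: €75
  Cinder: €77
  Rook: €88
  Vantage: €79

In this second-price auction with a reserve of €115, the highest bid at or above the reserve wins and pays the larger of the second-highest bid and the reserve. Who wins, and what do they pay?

Quill pays €115

Bids in order: 123 (Quill) > 106 (Larkspur) > 99 (Zephyr) > 88 (Rook) > 79 (Vantage) > 77 (Cinder) > …
Quill has the top bid at or above the reserve (€123).
Second-highest bid €106 is below the reserve €115, so the reserve binds → payment €115.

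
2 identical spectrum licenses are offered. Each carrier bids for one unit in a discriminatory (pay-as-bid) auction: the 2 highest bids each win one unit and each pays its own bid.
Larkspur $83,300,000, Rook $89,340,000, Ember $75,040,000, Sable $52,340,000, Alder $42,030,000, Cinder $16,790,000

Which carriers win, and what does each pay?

Rook $89,340,000, Larkspur $83,300,000

Sorting: 89,340,000 (Rook), 83,300,000 (Larkspur), 75,040,000 (Ember), 52,340,000 (Sable), …
The 2 highest are Rook, Larkspur.
Each winner pays its own bid: Rook $89,340,000, Larkspur $83,300,000.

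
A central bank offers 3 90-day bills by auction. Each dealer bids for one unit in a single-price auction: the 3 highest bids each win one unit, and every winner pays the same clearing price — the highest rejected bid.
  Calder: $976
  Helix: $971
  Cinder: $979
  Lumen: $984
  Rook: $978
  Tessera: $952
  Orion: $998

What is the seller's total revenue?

Total revenue: $2,934

Sorting: 998 (Orion), 984 (Lumen), 979 (Cinder), 978 (Rook), 976 (Calder), …
Winners (3 units): Orion, Lumen, Cinder.
Clearing price = highest rejected bid = $978.
Total revenue = 3 × $978 = $2,934.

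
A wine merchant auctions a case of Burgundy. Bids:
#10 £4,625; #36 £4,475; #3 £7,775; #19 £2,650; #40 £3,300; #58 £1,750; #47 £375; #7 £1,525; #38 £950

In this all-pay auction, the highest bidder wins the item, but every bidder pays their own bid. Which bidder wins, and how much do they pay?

#3 pays £7,775

Bids ranked: 7,775 (#3) > 4,625 (#10) > 4,475 (#36) > 3,300 (#40) > 2,650 (#19) > 1,750 (#58) > …
#3 is highest and takes the item; every bidder forfeits their bid.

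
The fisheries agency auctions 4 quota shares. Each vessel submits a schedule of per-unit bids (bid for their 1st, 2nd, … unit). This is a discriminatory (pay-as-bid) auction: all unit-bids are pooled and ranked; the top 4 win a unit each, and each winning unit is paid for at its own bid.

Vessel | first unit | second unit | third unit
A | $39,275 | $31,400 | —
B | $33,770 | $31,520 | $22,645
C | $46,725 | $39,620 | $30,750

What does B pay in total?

All unit-bids, highest first — top 4: 46,725 (C-1), 39,620 (C-2), 39,275 (A-1), 33,770 (B-1)
Next rejected bid: $31,520 (not a price — pay-as-bid).
B's winning unit-bids: 33,770 = $33,770.

B pays $33,770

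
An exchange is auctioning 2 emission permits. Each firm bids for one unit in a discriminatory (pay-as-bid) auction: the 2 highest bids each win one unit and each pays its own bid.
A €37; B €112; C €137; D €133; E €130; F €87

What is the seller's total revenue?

Total revenue: €270

Bids ranked high→low: 137 (C), 133 (D), 130 (E), 112 (B), …
Winners (2 units): C, D.
Total revenue = 137 + 133 = €270.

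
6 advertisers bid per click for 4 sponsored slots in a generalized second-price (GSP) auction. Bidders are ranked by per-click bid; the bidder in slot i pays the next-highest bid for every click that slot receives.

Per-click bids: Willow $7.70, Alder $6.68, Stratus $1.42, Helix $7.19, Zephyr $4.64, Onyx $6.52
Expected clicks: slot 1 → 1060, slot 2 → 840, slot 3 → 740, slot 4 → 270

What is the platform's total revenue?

Ranked by bid: $7.70 (Willow) > $7.19 (Helix) > $6.68 (Alder) > $6.52 (Onyx) > $4.64 (Zephyr) > …
Slot 1: Willow pays $7.19 × 1060 = $7621.40
Slot 2: Helix pays $6.68 × 840 = $5611.20
Slot 3: Alder pays $6.52 × 740 = $4824.80
Slot 4: Onyx pays $4.64 × 270 = $1252.80
Total = $19310.20

Total revenue: $19310.20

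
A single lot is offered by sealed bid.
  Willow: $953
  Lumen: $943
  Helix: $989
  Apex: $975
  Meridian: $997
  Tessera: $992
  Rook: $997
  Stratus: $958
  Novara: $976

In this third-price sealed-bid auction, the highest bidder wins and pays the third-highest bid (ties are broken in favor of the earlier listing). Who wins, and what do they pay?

Third-price sealed-bid auction: the highest bidder wins and pays the third-highest bid.
Bids in order: 997 (Meridian) > 997 (Rook) > 992 (Tessera) > 989 (Helix) > 976 (Novara) > 975 (Apex) > …
Meridian and Rook tie at $997; tie-break gives it to Meridian.
Meridian wins; payment is bid #3 in the ranking = $992.

Meridian pays $992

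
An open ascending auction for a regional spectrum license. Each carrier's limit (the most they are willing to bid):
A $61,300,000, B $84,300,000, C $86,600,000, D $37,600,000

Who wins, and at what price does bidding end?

C wins at $84,300,000

Ascending (English) auction: the price rises until one bidder remains; the winner pays the price at which the last rival dropped out.
Limits ranked: 86,600,000 (C) > 84,300,000 (B) > 61,300,000 (A) > 37,600,000 (D)
B is the last rival to drop out, at $84,300,000; C remains and wins at that price.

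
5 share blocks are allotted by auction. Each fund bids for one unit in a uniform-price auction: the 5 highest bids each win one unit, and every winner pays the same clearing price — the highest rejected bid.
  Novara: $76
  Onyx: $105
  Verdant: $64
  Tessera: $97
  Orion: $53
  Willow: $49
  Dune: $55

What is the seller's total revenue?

Total revenue: $265

Sorting: 105 (Onyx), 97 (Tessera), 76 (Novara), 64 (Verdant), 55 (Dune), 53 (Orion), 49 (Willow)
Top 5: Onyx, Tessera, Novara, Verdant, Dune.
Clearing price = highest rejected bid = $53.
Total revenue = 5 × $53 = $265.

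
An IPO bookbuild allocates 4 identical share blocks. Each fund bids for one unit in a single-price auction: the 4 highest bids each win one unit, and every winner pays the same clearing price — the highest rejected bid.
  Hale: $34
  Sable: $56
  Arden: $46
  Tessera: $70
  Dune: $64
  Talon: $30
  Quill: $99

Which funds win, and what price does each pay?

Quill, Tessera, Dune, Sable; each pays $46

Bids ranked high→low: 99 (Quill), 70 (Tessera), 64 (Dune), 56 (Sable), 46 (Arden), 34 (Hale), …
Top 4: Quill, Tessera, Dune, Sable.
First losing bid is Arden's $46, which sets the uniform price.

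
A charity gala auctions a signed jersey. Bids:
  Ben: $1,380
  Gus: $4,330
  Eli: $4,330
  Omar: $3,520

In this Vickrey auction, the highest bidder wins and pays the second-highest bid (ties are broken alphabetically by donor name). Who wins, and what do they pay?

Vickrey auction: the highest bidder wins and pays the second-highest bid.
Sorting bids: 4,330 (Eli) > 4,330 (Gus) > 3,520 (Omar) > 1,380 (Ben)
Eli and Gus tie at $4,330; tie-break gives it to Eli.
Eli is highest; pays the second-highest bid, $4,330.

Eli pays $4,330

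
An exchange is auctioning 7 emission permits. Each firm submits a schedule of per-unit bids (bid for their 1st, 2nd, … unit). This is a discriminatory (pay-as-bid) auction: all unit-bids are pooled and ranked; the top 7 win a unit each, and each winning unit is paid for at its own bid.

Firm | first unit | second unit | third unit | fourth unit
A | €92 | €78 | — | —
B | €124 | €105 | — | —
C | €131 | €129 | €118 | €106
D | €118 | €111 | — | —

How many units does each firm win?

Merging the schedules and taking the best 7: 131 (C-1), 129 (C-2), 124 (B-1), 118 (C-3), 118 (D-1), 111 (D-2), 106 (C-4)
Next rejected bid: €105 (not a price — pay-as-bid).
Allocation: B 1, C 4, D 2.

B 1, C 4, D 2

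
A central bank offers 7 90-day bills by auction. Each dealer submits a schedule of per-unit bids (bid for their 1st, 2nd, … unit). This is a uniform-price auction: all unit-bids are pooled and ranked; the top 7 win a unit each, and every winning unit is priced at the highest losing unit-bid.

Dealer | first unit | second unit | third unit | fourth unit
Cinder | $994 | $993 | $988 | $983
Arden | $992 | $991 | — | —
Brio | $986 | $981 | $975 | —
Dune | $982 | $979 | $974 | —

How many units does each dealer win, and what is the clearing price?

Pooled unit-bids ranked (top 7): 994 (Cinder-1), 993 (Cinder-2), 992 (Arden-1), 991 (Arden-2), 988 (Cinder-3), 986 (Brio-1), 983 (Cinder-4)
First bid not allocated: $982.
Allocation: Arden 2, Brio 1, Cinder 4.

Arden 2, Brio 1, Cinder 4; clearing price $982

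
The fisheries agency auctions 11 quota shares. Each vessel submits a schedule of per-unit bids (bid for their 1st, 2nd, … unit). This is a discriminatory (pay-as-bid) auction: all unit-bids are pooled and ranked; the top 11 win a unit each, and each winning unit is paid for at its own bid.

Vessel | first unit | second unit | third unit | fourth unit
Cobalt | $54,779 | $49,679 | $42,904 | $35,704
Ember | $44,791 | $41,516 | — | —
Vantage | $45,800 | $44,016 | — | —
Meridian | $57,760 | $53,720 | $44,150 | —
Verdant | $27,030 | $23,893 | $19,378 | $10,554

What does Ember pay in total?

Ember pays $86,307

All unit-bids, highest first — top 11: 57,760 (Meridian-1), 54,779 (Cobalt-1), 53,720 (Meridian-2), 49,679 (Cobalt-2), 45,800 (Vantage-1), 44,791 (Ember-1), 44,150 (Meridian-3), 44,016 (Vantage-2), 42,904 (Cobalt-3), 41,516 (Ember-2), 35,704 (Cobalt-4)
Next rejected bid: $27,030 (not a price — pay-as-bid).
Ember's winning unit-bids: 44,791 + 41,516 = $86,307.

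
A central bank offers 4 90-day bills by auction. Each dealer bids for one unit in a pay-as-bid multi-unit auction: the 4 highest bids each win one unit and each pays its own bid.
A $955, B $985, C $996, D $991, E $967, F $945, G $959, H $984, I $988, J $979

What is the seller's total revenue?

Total revenue: $3,960

Bids ranked high→low: 996 (C), 991 (D), 988 (I), 985 (B), 984 (H), 979 (J), …
Top 4: C, D, I, B.
Total revenue = 996 + 991 + 988 + 985 = $3,960.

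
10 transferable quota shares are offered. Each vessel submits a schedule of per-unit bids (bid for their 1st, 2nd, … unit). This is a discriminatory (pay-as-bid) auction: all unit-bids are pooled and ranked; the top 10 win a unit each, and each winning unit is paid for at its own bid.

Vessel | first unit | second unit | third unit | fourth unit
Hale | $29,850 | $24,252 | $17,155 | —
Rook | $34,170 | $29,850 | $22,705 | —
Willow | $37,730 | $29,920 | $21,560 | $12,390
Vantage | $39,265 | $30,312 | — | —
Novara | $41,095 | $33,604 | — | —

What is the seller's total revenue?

Merging the schedules and taking the best 10: 41,095 (Novara-1), 39,265 (Vantage-1), 37,730 (Willow-1), 34,170 (Rook-1), 33,604 (Novara-2), 30,312 (Vantage-2), 29,920 (Willow-2), 29,850 (Hale-1), 29,850 (Rook-2), 24,252 (Hale-2)
Next rejected bid: $22,705 (not a price — pay-as-bid).
Each winning unit pays its own bid.
Revenue = 41,095 + 39,265 + 37,730 + 34,170 + 33,604 + 30,312 + 29,920 + 29,850 + 29,850 + 24,252 = $330,048.

Total revenue: $330,048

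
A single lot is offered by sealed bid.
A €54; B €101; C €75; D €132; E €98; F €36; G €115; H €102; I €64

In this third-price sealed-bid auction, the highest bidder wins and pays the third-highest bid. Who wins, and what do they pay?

Rule: the highest bidder wins and pays the third-highest bid.
Sorting bids: 132 (D) > 115 (G) > 102 (H) > 101 (B) > 98 (E) > 75 (C) > …
D wins; payment is bid #3 in the ranking = €102.

D pays €102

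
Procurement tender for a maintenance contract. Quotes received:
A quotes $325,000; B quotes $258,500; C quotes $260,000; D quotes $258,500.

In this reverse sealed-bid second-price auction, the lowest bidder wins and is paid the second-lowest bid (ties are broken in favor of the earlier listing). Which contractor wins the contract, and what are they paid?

B is paid $258,500

Rule: the lowest bidder wins and is paid the second-lowest bid.
Bids ranked: 258,500 (B) < 258,500 (D) < 260,000 (C) < 325,000 (A)
Tie at $258,500 → B wins by tie-break.
B is lowest; is paid the second-lowest bid, $258,500.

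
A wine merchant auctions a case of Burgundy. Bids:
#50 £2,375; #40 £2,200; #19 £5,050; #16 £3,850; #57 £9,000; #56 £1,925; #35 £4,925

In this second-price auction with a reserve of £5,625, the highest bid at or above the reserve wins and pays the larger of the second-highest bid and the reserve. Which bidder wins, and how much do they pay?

#57 pays £5,625

Sorting bids: 9,000 (#57) > 5,050 (#19) > 4,925 (#35) > 3,850 (#16) > 2,375 (#50) > 2,200 (#40) > …
#57 has the top bid at or above the reserve (£9,000).
Second-highest bid £5,050 is below the reserve £5,625, so the reserve binds → payment £5,625.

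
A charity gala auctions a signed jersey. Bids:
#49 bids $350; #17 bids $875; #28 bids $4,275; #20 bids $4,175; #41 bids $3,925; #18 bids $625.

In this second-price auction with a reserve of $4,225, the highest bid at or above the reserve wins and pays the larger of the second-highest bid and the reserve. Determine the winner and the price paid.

Sorting bids: 4,275 (#28) > 4,175 (#20) > 3,925 (#41) > 875 (#17) > 625 (#18) > 350 (#49)
#28 has the top bid at or above the reserve ($4,275).
max(second-highest $4,175, reserve $4,225) = $4,225.

#28 pays $4,225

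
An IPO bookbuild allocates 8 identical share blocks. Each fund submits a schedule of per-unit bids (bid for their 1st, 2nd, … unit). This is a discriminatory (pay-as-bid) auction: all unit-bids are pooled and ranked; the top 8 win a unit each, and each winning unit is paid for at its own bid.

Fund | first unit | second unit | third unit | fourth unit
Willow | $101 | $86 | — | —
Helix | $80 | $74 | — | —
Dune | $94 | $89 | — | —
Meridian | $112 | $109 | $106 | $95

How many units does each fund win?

Pooled unit-bids ranked (top 8): 112 (Meridian-1), 109 (Meridian-2), 106 (Meridian-3), 101 (Willow-1), 95 (Meridian-4), 94 (Dune-1), 89 (Dune-2), 86 (Willow-2)
Next rejected bid: $80 (not a price — pay-as-bid).
Allocation: Dune 2, Meridian 4, Willow 2.

Dune 2, Meridian 4, Willow 2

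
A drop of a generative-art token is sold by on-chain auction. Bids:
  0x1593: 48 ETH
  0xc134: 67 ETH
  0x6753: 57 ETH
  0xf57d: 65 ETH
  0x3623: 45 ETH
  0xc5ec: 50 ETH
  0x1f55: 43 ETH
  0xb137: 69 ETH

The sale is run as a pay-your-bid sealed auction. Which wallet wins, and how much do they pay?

0xb137 pays 69 ETH

Sorting bids: 69 (0xb137) > 67 (0xc134) > 65 (0xf57d) > 57 (0x6753) > 50 (0xc5ec) > 48 (0x1593) > …
First-price: 0xb137 pays what they bid, 69 ETH.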